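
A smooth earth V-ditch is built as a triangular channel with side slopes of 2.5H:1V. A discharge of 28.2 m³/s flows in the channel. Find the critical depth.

At critical depth, Q² T / (g A³) = 1, i.e. A³/T = Q²/g = 28.2²/9.81 = 81.06.
Trying y = 2.44 m: A³/T = 270.3 — over.
Trying y = 1.92 m: A³/T = 81.54 — ≈ 81.06.

y_c = 1.92 m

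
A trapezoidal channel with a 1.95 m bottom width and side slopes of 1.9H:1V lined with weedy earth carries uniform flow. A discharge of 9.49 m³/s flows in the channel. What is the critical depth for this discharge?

At critical depth, Q² T / (g A³) = 1, i.e. A³/T = Q²/g = 9.49²/9.81 = 9.18.
Trying y = 0.79 m: A³/T = 4.092 — too small.
Trying y = 1.22 m: A³/T = 21.44 — too large.
Trying y = 0.98 m: A³/T = 9.189 — matches.

y_c = 0.98 m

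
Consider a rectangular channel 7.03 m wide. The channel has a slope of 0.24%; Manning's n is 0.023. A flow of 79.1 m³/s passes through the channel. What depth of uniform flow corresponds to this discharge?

y_n = 3.6 m

Manning's equation rearranged: A R^(2/3) = nQ / (1·√S) = 0.023 × 79.1 / (√0.0024) = 37.14.
Trying y = 4.06 m: A R^(2/3) = 43.54 — too large.
Trying y = 3.6 m: A R^(2/3) = 37.15 — close enough.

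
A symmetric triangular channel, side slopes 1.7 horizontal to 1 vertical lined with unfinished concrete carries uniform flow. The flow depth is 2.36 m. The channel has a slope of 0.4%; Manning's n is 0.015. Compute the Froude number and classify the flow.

For a triangular section with side slope z = 1.7: A = zy² = 1.7×2.36² = 9.468 m²; P = 2y√(1+z²) = 2×2.36×1.972 = 9.309 m.
Hydraulic radius R = A/P = 9.468/9.309 = 1.017 m.
V = (1/n) R^(2/3) √S = (1/0.015) × 1.017^(2/3) × √0.004 = 4.264 m/s. Hydraulic depth D_h = A/T = 9.468/8.024 = 1.18 m.
Froude number Fr = V/√(g·D_h) = 4.264/√(9.81×1.18) = 1.25, which is greater than 1, so the flow is supercritical.

supercritical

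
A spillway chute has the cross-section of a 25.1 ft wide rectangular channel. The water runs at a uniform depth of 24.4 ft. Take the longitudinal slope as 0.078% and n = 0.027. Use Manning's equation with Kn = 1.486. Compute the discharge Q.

Flow area A = b·y = 25.1 × 24.4 = 612.4 ft². Wetted perimeter P = b + 2y = 25.1 + 2×24.4 = 73.9 ft.
Hydraulic radius R = A/P = 612.4/73.9 = 8.287 ft.
Manning's equation: Q = (1.486/n) A R^(2/3) S^(1/2) = (1.486/0.027) × 612.4 × 8.287^(2/3) × 0.00078^(1/2) = 3860 ft³/s.

Q = 3860 ft³/s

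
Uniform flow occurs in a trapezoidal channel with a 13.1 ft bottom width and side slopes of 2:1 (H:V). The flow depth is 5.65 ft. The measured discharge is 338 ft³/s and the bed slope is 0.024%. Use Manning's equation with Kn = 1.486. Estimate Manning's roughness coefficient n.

n = 0.022

With bottom width b = 13.1 ft and side slope z = 2: A = (b + zy)y = (13.1 + 2×5.65)×5.65 = 137.9 ft²; P = b + 2y√(1+z²) = 13.1 + 2×5.65×2.236 = 38.37 ft.
Hydraulic radius R = A/P = 137.9/38.37 = 3.593 ft.
Rearranging Manning's equation: n = (1.486/Q) A R^(2/3) S^(1/2) = (1.486/338) × 137.9 × 3.593^(2/3) × √0.00024 = 0.022.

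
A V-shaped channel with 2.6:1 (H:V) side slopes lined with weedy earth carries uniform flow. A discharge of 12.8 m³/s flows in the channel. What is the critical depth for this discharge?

y_c = 1.38 m

At critical depth, Q² T / (g A³) = 1, i.e. A³/T = Q²/g = 12.8²/9.81 = 16.7.
At y = 1.18 m: A³/T = 7.733 — too small.
At y = 1.38 m: A³/T = 16.92 — ≈ 16.7.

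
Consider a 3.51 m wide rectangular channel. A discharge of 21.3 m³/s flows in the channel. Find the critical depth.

For a rectangular channel, critical depth y_c = (q²/g)^(1/3) where q = Q/b = 21.3/3.51 = 6.068 m²/s.
So y_c = (6.068²/9.81)^(1/3) = 1.55 m.

y_c = 1.55 m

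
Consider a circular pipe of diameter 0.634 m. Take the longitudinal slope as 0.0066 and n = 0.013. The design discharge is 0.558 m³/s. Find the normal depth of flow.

Manning's equation rearranged: A R^(2/3) = nQ / (1·√S) = 0.013 × 0.558 / (√0.0066) = 0.08929.
At y = 0.59 m: A R^(2/3) = 0.09942 — high.
At y = 0.425 m: A R^(2/3) = 0.07303 — low.
At y = 0.501 m: A R^(2/3) = 0.08927 — ≈ 0.08929.

y_n = 0.501 m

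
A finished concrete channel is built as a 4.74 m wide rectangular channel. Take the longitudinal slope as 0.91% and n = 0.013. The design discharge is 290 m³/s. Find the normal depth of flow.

y_n = 5.88 m

Manning's equation rearranged: A R^(2/3) = nQ / (1·√S) = 0.013 × 290 / (√0.0091) = 39.52.
Trying y = 6.54 m: A R^(2/3) = 44.84 — high.
Trying y = 5.88 m: A R^(2/3) = 39.53 — close enough.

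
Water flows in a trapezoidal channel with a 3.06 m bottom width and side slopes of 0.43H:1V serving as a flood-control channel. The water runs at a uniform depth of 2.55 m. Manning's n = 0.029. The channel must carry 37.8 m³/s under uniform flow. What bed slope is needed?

S = 0.00811

With bottom width b = 3.06 m and side slope z = 0.43: A = (b + zy)y = (3.06 + 0.43×2.55)×2.55 = 10.6 m²; P = b + 2y√(1+z²) = 3.06 + 2×2.55×1.089 = 8.612 m.
Hydraulic radius R = A/P = 10.6/8.612 = 1.231 m.
From Manning's equation, S = [nQ / (1 A R^(2/3))]² = [0.029 × 37.8 / (1 × 10.6 × 1.231^(2/3))]² = 0.00811.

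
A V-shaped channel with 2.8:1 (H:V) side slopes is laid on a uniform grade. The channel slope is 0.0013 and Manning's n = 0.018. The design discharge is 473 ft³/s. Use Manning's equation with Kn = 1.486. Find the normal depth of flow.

y_n = 5.49 ft

Manning's equation rearranged: A R^(2/3) = nQ / (1.486·√S) = 0.018 × 473 / (1.486 × √0.0013) = 158.9.
At y = 6.2 ft: A R^(2/3) = 219.9 — over.
At y = 4.68 ft: A R^(2/3) = 103.9 — short.
At y = 5.49 ft: A R^(2/3) = 159 — close enough.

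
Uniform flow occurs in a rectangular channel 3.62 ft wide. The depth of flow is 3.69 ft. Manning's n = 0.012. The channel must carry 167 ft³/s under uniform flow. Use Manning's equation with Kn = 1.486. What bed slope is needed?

S = 0.00787

Flow area A = b·y = 3.62 × 3.69 = 13.36 ft². Wetted perimeter P = b + 2y = 3.62 + 2×3.69 = 11 ft.
Hydraulic radius R = A/P = 13.36/11 = 1.214 ft.
From Manning's equation, S = [nQ / (1.486 A R^(2/3))]² = [0.012 × 167 / (1.486 × 13.36 × 1.214^(2/3))]² = 0.00787.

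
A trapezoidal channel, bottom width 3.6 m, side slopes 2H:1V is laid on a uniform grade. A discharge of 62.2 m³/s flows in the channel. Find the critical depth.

At critical depth, Q² T / (g A³) = 1, i.e. A³/T = Q²/g = 62.2²/9.81 = 394.4.
Try y = 1.91 m: A³/T = 253.2 — short.
Try y = 2.73 m: A³/T = 1042 — over.
Try y = 2.14 m: A³/T = 394.4 — ≈ 394.4.

y_c = 2.14 m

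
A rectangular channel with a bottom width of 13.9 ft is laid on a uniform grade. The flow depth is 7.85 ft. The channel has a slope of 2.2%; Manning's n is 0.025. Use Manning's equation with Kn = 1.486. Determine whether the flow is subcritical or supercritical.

supercritical

Flow area A = b·y = 13.9 × 7.85 = 109.1 ft². Wetted perimeter P = b + 2y = 13.9 + 2×7.85 = 29.6 ft.
Hydraulic radius R = A/P = 109.1/29.6 = 3.686 ft.
V = (1.486/n) R^(2/3) √S = (1.486/0.025) × 3.686^(2/3) × √0.022 = 21.04 ft/s. Hydraulic depth D_h = A/T = 109.1/13.9 = 7.85 ft.
Froude number Fr = V/√(g·D_h) = 21.04/√(32.2×7.85) = 1.32, which is greater than 1, so the flow is supercritical.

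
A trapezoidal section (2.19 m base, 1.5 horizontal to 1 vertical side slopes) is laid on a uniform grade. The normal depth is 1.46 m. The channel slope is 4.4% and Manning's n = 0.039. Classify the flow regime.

supercritical

With bottom width b = 2.19 m and side slope z = 1.5: A = (b + zy)y = (2.19 + 1.5×1.46)×1.46 = 6.395 m²; P = b + 2y√(1+z²) = 2.19 + 2×1.46×1.803 = 7.454 m.
Hydraulic radius R = A/P = 6.395/7.454 = 0.8579 m.
V = (1/n) R^(2/3) √S = (1/0.039) × 0.8579^(2/3) × √0.044 = 4.856 m/s. Hydraulic depth D_h = A/T = 6.395/6.57 = 0.9733 m.
Froude number Fr = V/√(g·D_h) = 4.856/√(9.81×0.9733) = 1.57, which is greater than 1, so the flow is supercritical.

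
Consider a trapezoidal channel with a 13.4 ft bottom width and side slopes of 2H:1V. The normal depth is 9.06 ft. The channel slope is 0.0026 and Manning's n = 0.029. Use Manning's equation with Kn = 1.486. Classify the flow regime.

With bottom width b = 13.4 ft and side slope z = 2: A = (b + zy)y = (13.4 + 2×9.06)×9.06 = 285.6 ft²; P = b + 2y√(1+z²) = 13.4 + 2×9.06×2.236 = 53.92 ft.
Hydraulic radius R = A/P = 285.6/53.92 = 5.296 ft.
V = (1.486/n) R^(2/3) √S = (1.486/0.029) × 5.296^(2/3) × √0.0026 = 7.939 ft/s. Hydraulic depth D_h = A/T = 285.6/49.64 = 5.753 ft.
Froude number Fr = V/√(g·D_h) = 7.939/√(32.2×5.753) = 0.583, which is less than 1, so the flow is subcritical.

subcritical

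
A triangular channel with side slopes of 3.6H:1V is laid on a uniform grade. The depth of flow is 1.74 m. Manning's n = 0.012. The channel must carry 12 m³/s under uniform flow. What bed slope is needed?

For a triangular section with side slope z = 3.6: A = zy² = 3.6×1.74² = 10.9 m²; P = 2y√(1+z²) = 2×1.74×3.736 = 13 m.
Hydraulic radius R = A/P = 10.9/13 = 0.8383 m.
From Manning's equation, S = [nQ / (1 A R^(2/3))]² = [0.012 × 12 / (1 × 10.9 × 0.8383^(2/3))]² = 0.000221.

S = 0.000221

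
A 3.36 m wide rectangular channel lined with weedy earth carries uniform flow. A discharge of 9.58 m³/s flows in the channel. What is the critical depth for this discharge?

y_c = 0.939 m

For a rectangular channel, critical depth y_c = (q²/g)^(1/3) where q = Q/b = 9.58/3.36 = 2.851 m²/s.
So y_c = (2.851²/9.81)^(1/3) = 0.939 m.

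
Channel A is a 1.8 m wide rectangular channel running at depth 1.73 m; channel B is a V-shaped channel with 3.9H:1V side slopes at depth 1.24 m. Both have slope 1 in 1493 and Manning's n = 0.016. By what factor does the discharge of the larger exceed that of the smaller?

Channel A: Flow area A = b·y = 1.8 × 1.73 = 3.114 m². Wetted perimeter P = b + 2y = 1.8 + 2×1.73 = 5.26 m. Hydraulic radius R = A/P = 3.114/5.26 = 0.592 m. Q_A = (1/0.016)·3.114·0.592^(2/3)·√0.0006698 = 3.551 m³/s.
Channel B: For a triangular section with side slope z = 3.9: A = zy² = 3.9×1.24² = 5.997 m²; P = 2y√(1+z²) = 2×1.24×4.026 = 9.985 m. Hydraulic radius R = A/P = 5.997/9.985 = 0.6006 m. Q_B = (1/0.016)·5.997·0.6006^(2/3)·√0.0006698 = 6.905 m³/s.
The larger discharge is 6.905 m³/s and the smaller is 3.551 m³/s; the ratio is 1.94.

1.94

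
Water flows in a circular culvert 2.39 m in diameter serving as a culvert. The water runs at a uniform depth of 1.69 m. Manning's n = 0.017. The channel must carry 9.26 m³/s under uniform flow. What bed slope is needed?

S = 0.0034

For a circular section of diameter D = 2.39 m at depth y = 1.69 m, the central angle is θ = 2 arccos(1 − 2y/D) = 3.996 rad. Then A = (D²/8)(θ − sin θ) = 3.391 m² and P = Dθ/2 = 4.775 m.
Hydraulic radius R = A/P = 3.391/4.775 = 0.7103 m.
From Manning's equation, S = [nQ / (1 A R^(2/3))]² = [0.017 × 9.26 / (1 × 3.391 × 0.7103^(2/3))]² = 0.0034.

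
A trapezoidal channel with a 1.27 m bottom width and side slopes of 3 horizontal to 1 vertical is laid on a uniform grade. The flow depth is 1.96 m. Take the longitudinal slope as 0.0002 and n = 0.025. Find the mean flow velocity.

V = 0.575 m/s

With bottom width b = 1.27 m and side slope z = 3: A = (b + zy)y = (1.27 + 3×1.96)×1.96 = 14.01 m²; P = b + 2y√(1+z²) = 1.27 + 2×1.96×3.162 = 13.67 m.
Hydraulic radius R = A/P = 14.01/13.67 = 1.025 m.
From Manning's equation, V = (1/n) R^(2/3) S^(1/2) = (1/0.025) × 1.025^(2/3) × 0.0002^(1/2) = 0.575 m/s.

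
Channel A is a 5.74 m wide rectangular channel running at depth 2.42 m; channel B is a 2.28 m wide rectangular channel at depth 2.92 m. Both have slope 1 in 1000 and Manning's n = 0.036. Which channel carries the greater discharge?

Channel A: Flow area A = b·y = 5.74 × 2.42 = 13.89 m². Wetted perimeter P = b + 2y = 5.74 + 2×2.42 = 10.58 m. Hydraulic radius R = A/P = 13.89/10.58 = 1.313 m. Q_A = (1/0.036)·13.89·1.313^(2/3)·√0.001 = 14.63 m³/s.
Channel B: Flow area A = b·y = 2.28 × 2.92 = 6.658 m². Wetted perimeter P = b + 2y = 2.28 + 2×2.92 = 8.12 m. Hydraulic radius R = A/P = 6.658/8.12 = 0.8199 m. Q_B = (1/0.036)·6.658·0.8199^(2/3)·√0.001 = 5.123 m³/s.
Q_A = 14.63 m³/s vs Q_B = 5.123 m³/s, so channel A carries more.

channel A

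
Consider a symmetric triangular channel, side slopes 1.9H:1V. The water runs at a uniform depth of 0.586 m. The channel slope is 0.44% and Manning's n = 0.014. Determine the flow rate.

Q = 1.26 m³/s

For a triangular section with side slope z = 1.9: A = zy² = 1.9×0.586² = 0.6525 m²; P = 2y√(1+z²) = 2×0.586×2.147 = 2.516 m.
Hydraulic radius R = A/P = 0.6525/2.516 = 0.2593 m.
Manning's equation: Q = (1/n) A R^(2/3) S^(1/2) = (1/0.014) × 0.6525 × 0.2593^(2/3) × 0.0044^(1/2) = 1.26 m³/s.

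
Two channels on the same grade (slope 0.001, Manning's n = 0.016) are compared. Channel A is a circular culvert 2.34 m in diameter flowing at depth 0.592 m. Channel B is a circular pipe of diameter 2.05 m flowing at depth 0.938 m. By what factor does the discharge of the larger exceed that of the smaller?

2.15

Channel A: For a circular section of diameter D = 2.34 m at depth y = 0.592 m, the central angle is θ = 2 arccos(1 − 2y/D) = 2.108 rad. Then A = (D²/8)(θ − sin θ) = 0.855 m² and P = Dθ/2 = 2.467 m. Hydraulic radius R = A/P = 0.855/2.467 = 0.3466 m. Q_A = (1/0.016)·0.855·0.3466^(2/3)·√0.001 = 0.8338 m³/s.
Channel B: For a circular section of diameter D = 2.05 m at depth y = 0.938 m, the central angle is θ = 2 arccos(1 − 2y/D) = 2.972 rad. Then A = (D²/8)(θ − sin θ) = 1.472 m² and P = Dθ/2 = 3.046 m. Hydraulic radius R = A/P = 1.472/3.046 = 0.4833 m. Q_B = (1/0.016)·1.472·0.4833^(2/3)·√0.001 = 1.792 m³/s.
The larger discharge is 1.792 m³/s and the smaller is 0.8338 m³/s; the ratio is 2.15.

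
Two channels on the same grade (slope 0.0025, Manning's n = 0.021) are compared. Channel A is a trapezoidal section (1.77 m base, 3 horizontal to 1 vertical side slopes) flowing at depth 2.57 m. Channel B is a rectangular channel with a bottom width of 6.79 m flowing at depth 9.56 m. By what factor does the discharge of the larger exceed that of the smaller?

4.02

Channel A: With bottom width b = 1.77 m and side slope z = 3: A = (b + zy)y = (1.77 + 3×2.57)×2.57 = 24.36 m²; P = b + 2y√(1+z²) = 1.77 + 2×2.57×3.162 = 18.02 m. Hydraulic radius R = A/P = 24.36/18.02 = 1.352 m. Q_A = (1/0.021)·24.36·1.352^(2/3)·√0.0025 = 70.92 m³/s.
Channel B: Flow area A = b·y = 6.79 × 9.56 = 64.91 m². Wetted perimeter P = b + 2y = 6.79 + 2×9.56 = 25.91 m. Hydraulic radius R = A/P = 64.91/25.91 = 2.505 m. Q_B = (1/0.021)·64.91·2.505^(2/3)·√0.0025 = 285.1 m³/s.
The larger discharge is 285.1 m³/s and the smaller is 70.92 m³/s; the ratio is 4.02.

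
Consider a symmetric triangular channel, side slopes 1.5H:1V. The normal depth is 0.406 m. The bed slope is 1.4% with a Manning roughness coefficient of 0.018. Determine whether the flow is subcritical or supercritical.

For a triangular section with side slope z = 1.5: A = zy² = 1.5×0.406² = 0.2473 m²; P = 2y√(1+z²) = 2×0.406×1.803 = 1.464 m.
Hydraulic radius R = A/P = 0.2473/1.464 = 0.1689 m.
V = (1/n) R^(2/3) √S = (1/0.018) × 0.1689^(2/3) × √0.014 = 2.009 m/s. Hydraulic depth D_h = A/T = 0.2473/1.218 = 0.203 m.
Froude number Fr = V/√(g·D_h) = 2.009/√(9.81×0.203) = 1.42, which is greater than 1, so the flow is supercritical.

supercritical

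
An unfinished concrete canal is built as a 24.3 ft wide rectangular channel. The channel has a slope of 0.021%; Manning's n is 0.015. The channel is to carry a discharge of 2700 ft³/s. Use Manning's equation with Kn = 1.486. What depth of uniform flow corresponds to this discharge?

y_n = 20.1 ft

Manning's equation rearranged: A R^(2/3) = nQ / (1.486·√S) = 0.015 × 2700 / (1.486 × √0.00021) = 1881.
At y = 21.8 ft: A R^(2/3) = 2084 — too large.
At y = 13.7 ft: A R^(2/3) = 1152 — too small.
At y = 20.1 ft: A R^(2/3) = 1883 — matches.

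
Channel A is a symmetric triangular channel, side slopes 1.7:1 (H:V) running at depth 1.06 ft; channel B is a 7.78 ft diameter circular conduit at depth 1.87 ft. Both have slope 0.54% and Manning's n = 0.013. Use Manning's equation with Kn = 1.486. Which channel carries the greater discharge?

channel B

Channel A: For a triangular section with side slope z = 1.7: A = zy² = 1.7×1.06² = 1.91 ft²; P = 2y√(1+z²) = 2×1.06×1.972 = 4.181 ft. Hydraulic radius R = A/P = 1.91/4.181 = 0.4568 ft. Q_A = (1.486/0.013)·1.91·0.4568^(2/3)·√0.0054 = 9.517 ft³/s.
Channel B: For a circular section of diameter D = 7.78 ft at depth y = 1.87 ft, the central angle is θ = 2 arccos(1 − 2y/D) = 2.05 rad. Then A = (D²/8)(θ − sin θ) = 8.792 ft² and P = Dθ/2 = 7.973 ft. Hydraulic radius R = A/P = 8.792/7.973 = 1.103 ft. Q_B = (1.486/0.013)·8.792·1.103^(2/3)·√0.0054 = 78.83 ft³/s.
Q_A = 9.517 ft³/s vs Q_B = 78.83 ft³/s, so channel B carries more.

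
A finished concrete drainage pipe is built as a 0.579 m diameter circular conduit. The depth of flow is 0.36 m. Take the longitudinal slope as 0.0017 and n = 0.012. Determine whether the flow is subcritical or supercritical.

For a circular section of diameter D = 0.579 m at depth y = 0.36 m, the central angle is θ = 2 arccos(1 − 2y/D) = 3.634 rad. Then A = (D²/8)(θ − sin θ) = 0.1721 m² and P = Dθ/2 = 1.052 m.
Hydraulic radius R = A/P = 0.1721/1.052 = 0.1636 m.
V = (1/n) R^(2/3) √S = (1/0.012) × 0.1636^(2/3) × √0.0017 = 1.028 m/s. Hydraulic depth D_h = A/T = 0.1721/0.5616 = 0.3064 m.
Froude number Fr = V/√(g·D_h) = 1.028/√(9.81×0.3064) = 0.593, which is less than 1, so the flow is subcritical.

subcritical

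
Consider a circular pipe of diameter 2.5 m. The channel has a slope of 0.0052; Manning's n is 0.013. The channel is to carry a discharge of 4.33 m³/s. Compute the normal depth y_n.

y_n = 0.792 m

Manning's equation rearranged: A R^(2/3) = nQ / (1·√S) = 0.013 × 4.33 / (√0.0052) = 0.7806.
Try y = 0.676 m: A R^(2/3) = 0.5738 — too small.
Try y = 0.923 m: A R^(2/3) = 1.043 — too large.
Try y = 0.792 m: A R^(2/3) = 0.7805 — matches.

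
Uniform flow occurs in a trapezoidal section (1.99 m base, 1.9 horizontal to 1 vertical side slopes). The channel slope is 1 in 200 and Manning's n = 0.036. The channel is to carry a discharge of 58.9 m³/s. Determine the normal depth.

Manning's equation rearranged: A R^(2/3) = nQ / (1·√S) = 0.036 × 58.9 / (√0.005) = 29.99.
Try y = 2.51 m: A R^(2/3) = 20.5 — too small.
Try y = 3.37 m: A R^(2/3) = 40.58 — too large.
Try y = 2.96 m: A R^(2/3) = 29.96 — close enough.

y_n = 2.96 m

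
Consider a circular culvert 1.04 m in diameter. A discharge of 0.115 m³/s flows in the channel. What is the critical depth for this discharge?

At critical depth, Q² T / (g A³) = 1, i.e. A³/T = Q²/g = 0.115²/9.81 = 0.001348.
Try y = 0.232 m: A³/T = 0.00326 — over.
Try y = 0.162 m: A³/T = 0.0007969 — short.
Try y = 0.185 m: A³/T = 0.001343 — matches.

y_c = 0.185 m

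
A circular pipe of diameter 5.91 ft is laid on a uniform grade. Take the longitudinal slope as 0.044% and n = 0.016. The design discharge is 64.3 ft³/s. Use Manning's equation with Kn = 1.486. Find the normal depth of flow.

y_n = 4.5 ft

Manning's equation rearranged: A R^(2/3) = nQ / (1.486·√S) = 0.016 × 64.3 / (1.486 × √0.00044) = 33.01.
Try y = 3.19 ft: A R^(2/3) = 20.22 — short.
Try y = 5.5 ft: A R^(2/3) = 38.26 — over.
Try y = 4.5 ft: A R^(2/3) = 33.02 — close enough.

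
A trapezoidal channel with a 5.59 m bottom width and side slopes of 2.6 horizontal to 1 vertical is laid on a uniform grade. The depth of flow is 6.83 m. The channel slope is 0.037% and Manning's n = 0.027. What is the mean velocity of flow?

V = 1.69 m/s

With bottom width b = 5.59 m and side slope z = 2.6: A = (b + zy)y = (5.59 + 2.6×6.83)×6.83 = 159.5 m²; P = b + 2y√(1+z²) = 5.59 + 2×6.83×2.786 = 43.64 m.
Hydraulic radius R = A/P = 159.5/43.64 = 3.654 m.
From Manning's equation, V = (1/n) R^(2/3) S^(1/2) = (1/0.027) × 3.654^(2/3) × 0.00037^(1/2) = 1.69 m/s.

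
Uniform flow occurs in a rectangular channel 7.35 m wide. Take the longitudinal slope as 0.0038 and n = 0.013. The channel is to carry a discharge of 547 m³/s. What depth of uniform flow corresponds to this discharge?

y_n = 8.4 m

Manning's equation rearranged: A R^(2/3) = nQ / (1·√S) = 0.013 × 547 / (√0.0038) = 115.4.
Trying y = 6.85 m: A R^(2/3) = 90.05 — low.
Trying y = 9.21 m: A R^(2/3) = 128.9 — high.
Trying y = 8.4 m: A R^(2/3) = 115.4 — close enough.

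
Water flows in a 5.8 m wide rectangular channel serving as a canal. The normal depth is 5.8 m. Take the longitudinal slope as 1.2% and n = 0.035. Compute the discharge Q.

Flow area A = b·y = 5.8 × 5.8 = 33.64 m². Wetted perimeter P = b + 2y = 5.8 + 2×5.8 = 17.4 m.
Hydraulic radius R = A/P = 33.64/17.4 = 1.933 m.
Manning's equation: Q = (1/n) A R^(2/3) S^(1/2) = (1/0.035) × 33.64 × 1.933^(2/3) × 0.012^(1/2) = 163 m³/s.

Q = 163 m³/s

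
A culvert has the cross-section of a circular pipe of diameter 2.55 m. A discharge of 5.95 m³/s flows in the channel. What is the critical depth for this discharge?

y_c = 1.09 m

At critical depth, Q² T / (g A³) = 1, i.e. A³/T = Q²/g = 5.95²/9.81 = 3.609.
Trying y = 0.869 m: A³/T = 1.499 — short.
Trying y = 1.25 m: A³/T = 6.054 — over.
Trying y = 1.09 m: A³/T = 3.584 — matches.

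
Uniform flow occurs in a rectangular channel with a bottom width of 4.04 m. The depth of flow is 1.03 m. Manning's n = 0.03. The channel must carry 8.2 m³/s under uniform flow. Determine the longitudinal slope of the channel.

S = 0.00582

Flow area A = b·y = 4.04 × 1.03 = 4.161 m². Wetted perimeter P = b + 2y = 4.04 + 2×1.03 = 6.1 m.
Hydraulic radius R = A/P = 4.161/6.1 = 0.6822 m.
From Manning's equation, S = [nQ / (1 A R^(2/3))]² = [0.03 × 8.2 / (1 × 4.161 × 0.6822^(2/3))]² = 0.00582.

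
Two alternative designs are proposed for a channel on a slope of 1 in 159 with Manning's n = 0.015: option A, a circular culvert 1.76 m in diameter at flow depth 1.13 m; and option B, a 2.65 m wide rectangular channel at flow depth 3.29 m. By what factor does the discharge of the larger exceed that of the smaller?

Channel A: For a circular section of diameter D = 1.76 m at depth y = 1.13 m, the central angle is θ = 2 arccos(1 − 2y/D) = 3.718 rad. Then A = (D²/8)(θ − sin θ) = 1.65 m² and P = Dθ/2 = 3.272 m. Hydraulic radius R = A/P = 1.65/3.272 = 0.5045 m. Q_A = (1/0.015)·1.65·0.5045^(2/3)·√0.006289 = 5.53 m³/s.
Channel B: Flow area A = b·y = 2.65 × 3.29 = 8.719 m². Wetted perimeter P = b + 2y = 2.65 + 2×3.29 = 9.23 m. Hydraulic radius R = A/P = 8.719/9.23 = 0.9446 m. Q_B = (1/0.015)·8.719·0.9446^(2/3)·√0.006289 = 44.38 m³/s.
The larger discharge is 44.38 m³/s and the smaller is 5.53 m³/s; the ratio is 8.02.

8.02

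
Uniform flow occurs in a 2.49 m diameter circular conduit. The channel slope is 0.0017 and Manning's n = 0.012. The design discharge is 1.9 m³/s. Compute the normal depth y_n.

y_n = 0.664 m

Manning's equation rearranged: A R^(2/3) = nQ / (1·√S) = 0.012 × 1.9 / (√0.0017) = 0.553.
Try y = 0.718 m: A R^(2/3) = 0.6438 — over.
Try y = 0.664 m: A R^(2/3) = 0.5524 — matches.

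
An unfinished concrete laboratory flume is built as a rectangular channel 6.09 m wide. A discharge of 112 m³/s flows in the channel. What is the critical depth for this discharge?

y_c = 3.25 m

For a rectangular channel, critical depth y_c = (q²/g)^(1/3) where q = Q/b = 112/6.09 = 18.39 m²/s.
So y_c = (18.39²/9.81)^(1/3) = 3.25 m.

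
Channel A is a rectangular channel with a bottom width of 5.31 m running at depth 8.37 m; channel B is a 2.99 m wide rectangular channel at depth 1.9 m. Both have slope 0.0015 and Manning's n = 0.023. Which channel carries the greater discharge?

Channel A: Flow area A = b·y = 5.31 × 8.37 = 44.44 m². Wetted perimeter P = b + 2y = 5.31 + 2×8.37 = 22.05 m. Hydraulic radius R = A/P = 44.44/22.05 = 2.016 m. Q_A = (1/0.023)·44.44·2.016^(2/3)·√0.0015 = 119.4 m³/s.
Channel B: Flow area A = b·y = 2.99 × 1.9 = 5.681 m². Wetted perimeter P = b + 2y = 2.99 + 2×1.9 = 6.79 m. Hydraulic radius R = A/P = 5.681/6.79 = 0.8367 m. Q_B = (1/0.023)·5.681·0.8367^(2/3)·√0.0015 = 8.494 m³/s.
Q_A = 119.4 m³/s vs Q_B = 8.494 m³/s, so channel A carries more.

channel A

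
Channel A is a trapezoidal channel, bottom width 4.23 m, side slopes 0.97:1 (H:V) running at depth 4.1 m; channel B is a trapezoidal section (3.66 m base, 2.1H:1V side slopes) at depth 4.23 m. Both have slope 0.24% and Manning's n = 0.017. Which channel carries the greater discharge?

Channel A: With bottom width b = 4.23 m and side slope z = 0.97: A = (b + zy)y = (4.23 + 0.97×4.1)×4.1 = 33.65 m²; P = b + 2y√(1+z²) = 4.23 + 2×4.1×1.393 = 15.65 m. Hydraulic radius R = A/P = 33.65/15.65 = 2.15 m. Q_A = (1/0.017)·33.65·2.15^(2/3)·√0.0024 = 161.5 m³/s.
Channel B: With bottom width b = 3.66 m and side slope z = 2.1: A = (b + zy)y = (3.66 + 2.1×4.23)×4.23 = 53.06 m²; P = b + 2y√(1+z²) = 3.66 + 2×4.23×2.326 = 23.34 m. Hydraulic radius R = A/P = 53.06/23.34 = 2.273 m. Q_B = (1/0.017)·53.06·2.273^(2/3)·√0.0024 = 264.4 m³/s.
Q_A = 161.5 m³/s vs Q_B = 264.4 m³/s, so channel B carries more.

channel B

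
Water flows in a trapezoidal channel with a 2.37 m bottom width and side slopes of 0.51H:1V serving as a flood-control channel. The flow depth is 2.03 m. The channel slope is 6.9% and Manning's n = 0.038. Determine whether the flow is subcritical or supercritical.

With bottom width b = 2.37 m and side slope z = 0.51: A = (b + zy)y = (2.37 + 0.51×2.03)×2.03 = 6.913 m²; P = b + 2y√(1+z²) = 2.37 + 2×2.03×1.123 = 6.928 m.
Hydraulic radius R = A/P = 6.913/6.928 = 0.9979 m.
V = (1/n) R^(2/3) √S = (1/0.038) × 0.9979^(2/3) × √0.069 = 6.903 m/s. Hydraulic depth D_h = A/T = 6.913/4.441 = 1.557 m.
Froude number Fr = V/√(g·D_h) = 6.903/√(9.81×1.557) = 1.77, which is greater than 1, so the flow is supercritical.

supercritical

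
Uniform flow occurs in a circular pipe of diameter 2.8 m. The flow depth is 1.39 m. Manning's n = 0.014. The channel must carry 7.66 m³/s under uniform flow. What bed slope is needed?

For a circular section of diameter D = 2.8 m at depth y = 1.39 m, the central angle is θ = 2 arccos(1 − 2y/D) = 3.127 rad. Then A = (D²/8)(θ − sin θ) = 3.051 m² and P = Dθ/2 = 4.378 m.
Hydraulic radius R = A/P = 3.051/4.378 = 0.6968 m.
From Manning's equation, S = [nQ / (1 A R^(2/3))]² = [0.014 × 7.66 / (1 × 3.051 × 0.6968^(2/3))]² = 0.002.

S = 0.002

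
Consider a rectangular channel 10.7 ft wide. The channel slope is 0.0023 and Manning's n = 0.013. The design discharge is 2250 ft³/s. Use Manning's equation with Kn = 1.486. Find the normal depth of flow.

y_n = 15.3 ft

Manning's equation rearranged: A R^(2/3) = nQ / (1.486·√S) = 0.013 × 2250 / (1.486 × √0.0023) = 410.4.
Try y = 10.6 ft: A R^(2/3) = 264.2 — short.
Try y = 19.3 ft: A R^(2/3) = 536.6 — over.
Try y = 15.3 ft: A R^(2/3) = 410 — ≈ 410.4.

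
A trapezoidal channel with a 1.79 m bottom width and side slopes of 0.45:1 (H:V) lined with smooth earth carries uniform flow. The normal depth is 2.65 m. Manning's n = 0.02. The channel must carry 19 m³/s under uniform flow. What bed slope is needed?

S = 0.00219

With bottom width b = 1.79 m and side slope z = 0.45: A = (b + zy)y = (1.79 + 0.45×2.65)×2.65 = 7.904 m²; P = b + 2y√(1+z²) = 1.79 + 2×2.65×1.097 = 7.602 m.
Hydraulic radius R = A/P = 7.904/7.602 = 1.04 m.
From Manning's equation, S = [nQ / (1 A R^(2/3))]² = [0.02 × 19 / (1 × 7.904 × 1.04^(2/3))]² = 0.00219.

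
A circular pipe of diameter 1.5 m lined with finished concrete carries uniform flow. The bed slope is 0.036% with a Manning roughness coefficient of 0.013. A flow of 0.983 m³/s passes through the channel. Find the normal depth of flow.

Manning's equation rearranged: A R^(2/3) = nQ / (1·√S) = 0.013 × 0.983 / (√0.00036) = 0.6735.
Try y = 0.832 m: A R^(2/3) = 0.5456 — too small.
Try y = 0.954 m: A R^(2/3) = 0.6736 — matches.

y_n = 0.954 m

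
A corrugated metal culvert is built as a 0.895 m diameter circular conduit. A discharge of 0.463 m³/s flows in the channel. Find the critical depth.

y_c = 0.396 m

At critical depth, Q² T / (g A³) = 1, i.e. A³/T = Q²/g = 0.463²/9.81 = 0.02185.
Try y = 0.474 m: A³/T = 0.04332 — high.
Try y = 0.396 m: A³/T = 0.02179 — close enough.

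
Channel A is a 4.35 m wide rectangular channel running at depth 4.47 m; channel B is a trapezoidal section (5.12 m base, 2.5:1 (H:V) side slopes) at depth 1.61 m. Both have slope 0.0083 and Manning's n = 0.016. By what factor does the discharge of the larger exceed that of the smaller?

1.63

Channel A: Flow area A = b·y = 4.35 × 4.47 = 19.44 m². Wetted perimeter P = b + 2y = 4.35 + 2×4.47 = 13.29 m. Hydraulic radius R = A/P = 19.44/13.29 = 1.463 m. Q_A = (1/0.016)·19.44·1.463^(2/3)·√0.0083 = 142.7 m³/s.
Channel B: With bottom width b = 5.12 m and side slope z = 2.5: A = (b + zy)y = (5.12 + 2.5×1.61)×1.61 = 14.72 m²; P = b + 2y√(1+z²) = 5.12 + 2×1.61×2.693 = 13.79 m. Hydraulic radius R = A/P = 14.72/13.79 = 1.068 m. Q_B = (1/0.016)·14.72·1.068^(2/3)·√0.0083 = 87.58 m³/s.
The larger discharge is 142.7 m³/s and the smaller is 87.58 m³/s; the ratio is 1.63.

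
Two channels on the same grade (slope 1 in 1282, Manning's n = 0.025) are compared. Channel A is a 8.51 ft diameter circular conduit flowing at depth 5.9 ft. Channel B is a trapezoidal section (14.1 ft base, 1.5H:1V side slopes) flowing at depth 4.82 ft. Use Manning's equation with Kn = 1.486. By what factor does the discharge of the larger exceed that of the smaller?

2.91

Channel A: For a circular section of diameter D = 8.51 ft at depth y = 5.9 ft, the central angle is θ = 2 arccos(1 − 2y/D) = 3.935 rad. Then A = (D²/8)(θ − sin θ) = 42.08 ft² and P = Dθ/2 = 16.75 ft. Hydraulic radius R = A/P = 42.08/16.75 = 2.513 ft. Q_A = (1.486/0.025)·42.08·2.513^(2/3)·√0.00078 = 129.1 ft³/s.
Channel B: With bottom width b = 14.1 ft and side slope z = 1.5: A = (b + zy)y = (14.1 + 1.5×4.82)×4.82 = 102.8 ft²; P = b + 2y√(1+z²) = 14.1 + 2×4.82×1.803 = 31.48 ft. Hydraulic radius R = A/P = 102.8/31.48 = 3.266 ft. Q_B = (1.486/0.025)·102.8·3.266^(2/3)·√0.00078 = 375.7 ft³/s.
The larger discharge is 375.7 ft³/s and the smaller is 129.1 ft³/s; the ratio is 2.91.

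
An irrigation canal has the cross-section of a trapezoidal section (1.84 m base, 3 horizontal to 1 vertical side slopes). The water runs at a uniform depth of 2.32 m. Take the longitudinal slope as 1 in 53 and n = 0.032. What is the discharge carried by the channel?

Q = 101 m³/s

With bottom width b = 1.84 m and side slope z = 3: A = (b + zy)y = (1.84 + 3×2.32)×2.32 = 20.42 m²; P = b + 2y√(1+z²) = 1.84 + 2×2.32×3.162 = 16.51 m.
Hydraulic radius R = A/P = 20.42/16.51 = 1.236 m.
Manning's equation: Q = (1/n) A R^(2/3) S^(1/2) = (1/0.032) × 20.42 × 1.236^(2/3) × 0.01887^(1/2) = 101 m³/s.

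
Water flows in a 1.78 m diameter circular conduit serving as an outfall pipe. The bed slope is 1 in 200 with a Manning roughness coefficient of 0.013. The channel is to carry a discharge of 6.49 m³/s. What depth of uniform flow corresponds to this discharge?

Manning's equation rearranged: A R^(2/3) = nQ / (1·√S) = 0.013 × 6.49 / (√0.005) = 1.193.
Try y = 0.893 m: A R^(2/3) = 0.7294 — too small.
Try y = 1.23 m: A R^(2/3) = 1.194 — close enough.

y_n = 1.23 m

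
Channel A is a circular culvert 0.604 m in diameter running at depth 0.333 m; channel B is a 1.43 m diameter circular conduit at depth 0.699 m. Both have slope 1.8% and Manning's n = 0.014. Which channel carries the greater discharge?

channel B

Channel A: For a circular section of diameter D = 0.604 m at depth y = 0.333 m, the central angle is θ = 2 arccos(1 − 2y/D) = 3.347 rad. Then A = (D²/8)(θ − sin θ) = 0.162 m² and P = Dθ/2 = 1.011 m. Hydraulic radius R = A/P = 0.162/1.011 = 0.1602 m. Q_A = (1/0.014)·0.162·0.1602^(2/3)·√0.018 = 0.4578 m³/s.
Channel B: For a circular section of diameter D = 1.43 m at depth y = 0.699 m, the central angle is θ = 2 arccos(1 − 2y/D) = 3.097 rad. Then A = (D²/8)(θ − sin θ) = 0.7802 m² and P = Dθ/2 = 2.214 m. Hydraulic radius R = A/P = 0.7802/2.214 = 0.3523 m. Q_B = (1/0.014)·0.7802·0.3523^(2/3)·√0.018 = 3.73 m³/s.
Q_A = 0.4578 m³/s vs Q_B = 3.73 m³/s, so channel B carries more.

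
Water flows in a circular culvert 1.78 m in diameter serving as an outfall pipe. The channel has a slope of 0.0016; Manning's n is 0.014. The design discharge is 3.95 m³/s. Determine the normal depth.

Manning's equation rearranged: A R^(2/3) = nQ / (1·√S) = 0.014 × 3.95 / (√0.0016) = 1.383.
Try y = 1.05 m: A R^(2/3) = 0.9493 — low.
Try y = 1.39 m: A R^(2/3) = 1.383 — ≈ 1.383.

y_n = 1.39 m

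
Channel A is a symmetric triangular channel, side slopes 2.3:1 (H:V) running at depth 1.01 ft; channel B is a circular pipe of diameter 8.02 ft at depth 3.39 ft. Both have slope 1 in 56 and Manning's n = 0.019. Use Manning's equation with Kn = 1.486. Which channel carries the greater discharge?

Channel A: For a triangular section with side slope z = 2.3: A = zy² = 2.3×1.01² = 2.346 ft²; P = 2y√(1+z²) = 2×1.01×2.508 = 5.066 ft. Hydraulic radius R = A/P = 2.346/5.066 = 0.4631 ft. Q_A = (1.486/0.019)·2.346·0.4631^(2/3)·√0.01786 = 14.68 ft³/s.
Channel B: For a circular section of diameter D = 8.02 ft at depth y = 3.39 ft, the central angle is θ = 2 arccos(1 − 2y/D) = 2.831 rad. Then A = (D²/8)(θ − sin θ) = 20.31 ft² and P = Dθ/2 = 11.35 ft. Hydraulic radius R = A/P = 20.31/11.35 = 1.789 ft. Q_B = (1.486/0.019)·20.31·1.789^(2/3)·√0.01786 = 312.7 ft³/s.
Q_A = 14.68 ft³/s vs Q_B = 312.7 ft³/s, so channel B carries more.

channel B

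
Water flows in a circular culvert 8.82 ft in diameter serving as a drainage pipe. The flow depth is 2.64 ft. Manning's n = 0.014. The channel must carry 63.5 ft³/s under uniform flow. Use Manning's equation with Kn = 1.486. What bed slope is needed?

S = 0.000879

For a circular section of diameter D = 8.82 ft at depth y = 2.64 ft, the central angle is θ = 2 arccos(1 − 2y/D) = 2.316 rad. Then A = (D²/8)(θ − sin θ) = 15.37 ft² and P = Dθ/2 = 10.21 ft.
Hydraulic radius R = A/P = 15.37/10.21 = 1.505 ft.
From Manning's equation, S = [nQ / (1.486 A R^(2/3))]² = [0.014 × 63.5 / (1.486 × 15.37 × 1.505^(2/3))]² = 0.000879.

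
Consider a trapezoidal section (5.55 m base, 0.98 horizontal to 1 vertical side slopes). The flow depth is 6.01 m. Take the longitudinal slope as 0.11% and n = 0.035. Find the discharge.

With bottom width b = 5.55 m and side slope z = 0.98: A = (b + zy)y = (5.55 + 0.98×6.01)×6.01 = 68.75 m²; P = b + 2y√(1+z²) = 5.55 + 2×6.01×1.4 = 22.38 m.
Hydraulic radius R = A/P = 68.75/22.38 = 3.072 m.
Manning's equation: Q = (1/n) A R^(2/3) S^(1/2) = (1/0.035) × 68.75 × 3.072^(2/3) × 0.0011^(1/2) = 138 m³/s.

Q = 138 m³/s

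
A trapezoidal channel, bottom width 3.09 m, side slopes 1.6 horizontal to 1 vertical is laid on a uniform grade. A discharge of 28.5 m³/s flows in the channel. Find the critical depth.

At critical depth, Q² T / (g A³) = 1, i.e. A³/T = Q²/g = 28.5²/9.81 = 82.8.
Trying y = 1.76 m: A³/T = 128.8 — too large.
Trying y = 1.17 m: A³/T = 28.63 — too small.
Trying y = 1.56 m: A³/T = 81.88 — close enough.

y_c = 1.56 m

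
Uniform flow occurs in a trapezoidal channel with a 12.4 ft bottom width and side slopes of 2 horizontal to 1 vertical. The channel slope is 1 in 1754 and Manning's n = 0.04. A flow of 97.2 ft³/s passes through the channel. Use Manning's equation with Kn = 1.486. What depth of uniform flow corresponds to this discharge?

y_n = 3.3 ft

Manning's equation rearranged: A R^(2/3) = nQ / (1.486·√S) = 0.04 × 97.2 / (1.486 × √0.0005701) = 109.6.
At y = 3.77 ft: A R^(2/3) = 141 — too large.
At y = 2.3 ft: A R^(2/3) = 56.21 — too small.
At y = 3.3 ft: A R^(2/3) = 109.5 — matches.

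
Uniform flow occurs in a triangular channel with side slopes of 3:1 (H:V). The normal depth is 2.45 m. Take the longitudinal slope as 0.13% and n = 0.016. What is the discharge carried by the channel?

Q = 44.9 m³/s

For a triangular section with side slope z = 3: A = zy² = 3×2.45² = 18.01 m²; P = 2y√(1+z²) = 2×2.45×3.162 = 15.5 m.
Hydraulic radius R = A/P = 18.01/15.5 = 1.162 m.
Manning's equation: Q = (1/n) A R^(2/3) S^(1/2) = (1/0.016) × 18.01 × 1.162^(2/3) × 0.0013^(1/2) = 44.9 m³/s.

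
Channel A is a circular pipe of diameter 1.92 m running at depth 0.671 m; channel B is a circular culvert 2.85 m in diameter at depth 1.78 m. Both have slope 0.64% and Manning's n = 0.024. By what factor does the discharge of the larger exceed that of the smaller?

7.8

Channel A: For a circular section of diameter D = 1.92 m at depth y = 0.671 m, the central angle is θ = 2 arccos(1 − 2y/D) = 2.53 rad. Then A = (D²/8)(θ − sin θ) = 0.9013 m² and P = Dθ/2 = 2.429 m. Hydraulic radius R = A/P = 0.9013/2.429 = 0.3711 m. Q_A = (1/0.024)·0.9013·0.3711^(2/3)·√0.0064 = 1.551 m³/s.
Channel B: For a circular section of diameter D = 2.85 m at depth y = 1.78 m, the central angle is θ = 2 arccos(1 − 2y/D) = 3.645 rad. Then A = (D²/8)(θ − sin θ) = 4.191 m² and P = Dθ/2 = 5.194 m. Hydraulic radius R = A/P = 4.191/5.194 = 0.8068 m. Q_B = (1/0.024)·4.191·0.8068^(2/3)·√0.0064 = 12.11 m³/s.
The larger discharge is 12.11 m³/s and the smaller is 1.551 m³/s; the ratio is 7.8.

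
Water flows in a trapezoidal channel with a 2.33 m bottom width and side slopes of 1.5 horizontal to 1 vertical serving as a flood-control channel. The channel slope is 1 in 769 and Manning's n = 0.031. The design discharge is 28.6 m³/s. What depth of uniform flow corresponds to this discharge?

Manning's equation rearranged: A R^(2/3) = nQ / (1·√S) = 0.031 × 28.6 / (√0.0013) = 24.59.
At y = 3.24 m: A R^(2/3) = 32.69 — high.
At y = 2.01 m: A R^(2/3) = 11.6 — low.
At y = 2.85 m: A R^(2/3) = 24.59 — matches.

y_n = 2.85 m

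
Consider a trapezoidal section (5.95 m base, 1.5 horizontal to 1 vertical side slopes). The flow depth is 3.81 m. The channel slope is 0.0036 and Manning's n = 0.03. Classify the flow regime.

subcritical

With bottom width b = 5.95 m and side slope z = 1.5: A = (b + zy)y = (5.95 + 1.5×3.81)×3.81 = 44.44 m²; P = b + 2y√(1+z²) = 5.95 + 2×3.81×1.803 = 19.69 m.
Hydraulic radius R = A/P = 44.44/19.69 = 2.257 m.
V = (1/n) R^(2/3) √S = (1/0.03) × 2.257^(2/3) × √0.0036 = 3.442 m/s. Hydraulic depth D_h = A/T = 44.44/17.38 = 2.557 m.
Froude number Fr = V/√(g·D_h) = 3.442/√(9.81×2.557) = 0.687, which is less than 1, so the flow is subcritical.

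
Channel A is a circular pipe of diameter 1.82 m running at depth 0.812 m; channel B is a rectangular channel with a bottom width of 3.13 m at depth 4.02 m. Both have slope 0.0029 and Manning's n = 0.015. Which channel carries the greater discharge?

channel B

Channel A: For a circular section of diameter D = 1.82 m at depth y = 0.812 m, the central angle is θ = 2 arccos(1 − 2y/D) = 2.926 rad. Then A = (D²/8)(θ − sin θ) = 1.123 m² and P = Dθ/2 = 2.662 m. Hydraulic radius R = A/P = 1.123/2.662 = 0.4217 m. Q_A = (1/0.015)·1.123·0.4217^(2/3)·√0.0029 = 2.267 m³/s.
Channel B: Flow area A = b·y = 3.13 × 4.02 = 12.58 m². Wetted perimeter P = b + 2y = 3.13 + 2×4.02 = 11.17 m. Hydraulic radius R = A/P = 12.58/11.17 = 1.126 m. Q_B = (1/0.015)·12.58·1.126^(2/3)·√0.0029 = 48.91 m³/s.
Q_A = 2.267 m³/s vs Q_B = 48.91 m³/s, so channel B carries more.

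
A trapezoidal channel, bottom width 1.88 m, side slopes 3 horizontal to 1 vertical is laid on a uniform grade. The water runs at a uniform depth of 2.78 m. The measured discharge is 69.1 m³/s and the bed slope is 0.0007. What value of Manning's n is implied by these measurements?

With bottom width b = 1.88 m and side slope z = 3: A = (b + zy)y = (1.88 + 3×2.78)×2.78 = 28.41 m²; P = b + 2y√(1+z²) = 1.88 + 2×2.78×3.162 = 19.46 m.
Hydraulic radius R = A/P = 28.41/19.46 = 1.46 m.
Rearranging Manning's equation: n = (1/Q) A R^(2/3) S^(1/2) = (1/69.1) × 28.41 × 1.46^(2/3) × √0.0007 = 0.014.

n = 0.014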